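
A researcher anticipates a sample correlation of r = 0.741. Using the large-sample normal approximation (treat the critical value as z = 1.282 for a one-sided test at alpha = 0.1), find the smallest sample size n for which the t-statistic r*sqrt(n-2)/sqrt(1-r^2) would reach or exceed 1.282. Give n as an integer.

Need r·√(n−2)/√(1−r²) ≥ 1.282
√(n−2) ≥ 1.282·√(1−0.549081) / 0.741 = 1.282·0.671505 / 0.741 = 1.1618
n−2 ≥ 1.3498  ⇒  n ≥ 3.3498
Smallest integer n = 4

4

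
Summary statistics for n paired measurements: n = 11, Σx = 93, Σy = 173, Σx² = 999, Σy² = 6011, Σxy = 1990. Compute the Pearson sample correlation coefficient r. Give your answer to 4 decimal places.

0.6304

S_xy = nΣxy − ΣxΣy = 11·1990 − 93·173 = 21890 − 16089 = 5801
S_xx = nΣx² − (Σx)² = 11·999 − 93² = 10989 − 8649 = 2340
S_yy = nΣy² − (Σy)² = 11·6011 − 173² = 66121 − 29929 = 36192
r = S_xy / √(S_xx·S_yy) = 5801 / √(2340·36192) = 5801 / √84689280 = 5801 / 9202.6779 = 0.6304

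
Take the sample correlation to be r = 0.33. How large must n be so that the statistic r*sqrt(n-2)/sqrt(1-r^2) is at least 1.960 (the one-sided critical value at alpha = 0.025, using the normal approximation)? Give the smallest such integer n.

34

r√(n−2)/√(1−r²) ≥ 1.960  ⇔  n−2 ≥ (1.960)²·(1−r²)/r²
(1−r²)/r² = (1−0.1089)/0.1089 = 8.1827
n ≥ 2 + 3.8416·8.1827 = 2 + 31.4347 = 33.4347
⌈33.4347⌉ = 34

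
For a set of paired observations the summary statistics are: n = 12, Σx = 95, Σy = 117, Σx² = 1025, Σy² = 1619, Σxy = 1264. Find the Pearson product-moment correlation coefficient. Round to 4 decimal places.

Numerator: nΣxy − (Σx)(Σy) = 12·1264 − (95)(117) = 4053
Denominator: √[(nΣx²−(Σx)²)(nΣy²−(Σy)²)]
  nΣx²−(Σx)² = 12·1025 − 9025 = 3275;  nΣy²−(Σy)² = 12·1619 − 13689 = 5739
  √(3275·5739) = √18795225 = 4335.3460
r = 4053 / 4335.3460 = 0.9349

0.9349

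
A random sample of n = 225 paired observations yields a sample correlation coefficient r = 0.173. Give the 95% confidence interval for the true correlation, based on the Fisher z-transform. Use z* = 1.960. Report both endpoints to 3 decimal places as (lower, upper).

Fisher z: z_r = atanh(r) = ½·ln((1+0.173)/(1−0.173)) = 0.174758
SE(z) = 1/√(n−3) = 1/√222 = 0.067116
95% ⇒ z* = 1.960; margin = 1.960·0.067116 = 0.131547
CI on z-scale: (0.043211, 0.306305)
Back-transform: tanh(0.043211) = 0.043184, tanh(0.306305) = 0.297072

(0.043, 0.297)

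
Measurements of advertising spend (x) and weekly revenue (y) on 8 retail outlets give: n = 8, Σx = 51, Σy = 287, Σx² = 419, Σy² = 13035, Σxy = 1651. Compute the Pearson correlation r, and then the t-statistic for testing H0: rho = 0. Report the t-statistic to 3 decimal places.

-0.922

S_xy = nΣxy − ΣxΣy = 8·1651 − 51·287 = 13208 − 14637 = -1429
S_xx = nΣx² − (Σx)² = 8·419 − 51² = 3352 − 2601 = 751
S_yy = nΣy² − (Σy)² = 8·13035 − 287² = 104280 − 82369 = 21911
r = S_xy / √(S_xx·S_yy) = -1429 / √(751·21911) = -1429 / √16455161 = -1429 / 4056.4961 = -0.3523
t = r·√(n−2)/√(1−r²) = -0.3523·√6 / √(1−0.124115) = -0.862955 / 0.935887 = -0.922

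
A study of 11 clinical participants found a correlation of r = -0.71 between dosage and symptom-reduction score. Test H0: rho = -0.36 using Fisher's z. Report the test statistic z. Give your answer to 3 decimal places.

Fisher z: atanh(-0.71) = -0.887184, atanh(-0.36) = -0.376886
z = (z_r − z_0)·√(n−3) = (-0.887184 − (-0.376886))·√8 = -0.510298 · 2.828427 = -1.443

-1.443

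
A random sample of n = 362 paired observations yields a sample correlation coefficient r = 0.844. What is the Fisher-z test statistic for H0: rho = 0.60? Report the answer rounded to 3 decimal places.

10.265

Fisher z: atanh(0.844) = 1.234918, atanh(0.60) = 0.693147
z = (z_r − z_0)·√(n−3) = (1.234918 − 0.693147)·√359 = 0.541771 · 18.947295 = 10.265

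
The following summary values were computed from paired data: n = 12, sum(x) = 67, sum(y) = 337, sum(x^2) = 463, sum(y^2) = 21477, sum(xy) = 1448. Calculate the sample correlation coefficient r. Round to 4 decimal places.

Numerator: nΣxy − (Σx)(Σy) = 12·1448 − (67)(337) = -5203
Denominator: √[(nΣx²−(Σx)²)(nΣy²−(Σy)²)]
  nΣx²−(Σx)² = 12·463 − 4489 = 1067;  nΣy²−(Σy)² = 12·21477 − 113569 = 144155
  √(1067·144155) = √153813385 = 12402.1524
r = -5203 / 12402.1524 = -0.4195

-0.4195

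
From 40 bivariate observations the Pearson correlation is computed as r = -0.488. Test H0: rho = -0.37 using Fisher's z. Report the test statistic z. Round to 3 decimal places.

z_r = atanh(-0.488) = -0.533432,  z_0 = atanh(-0.37) = -0.388423
SE = 1/√(n−3) = 1/√37 = 0.164399
z = (z_r − z_0)/SE = (-0.533432 − (-0.388423)) / 0.164399 = -0.145009 / 0.164399 = -0.882

-0.882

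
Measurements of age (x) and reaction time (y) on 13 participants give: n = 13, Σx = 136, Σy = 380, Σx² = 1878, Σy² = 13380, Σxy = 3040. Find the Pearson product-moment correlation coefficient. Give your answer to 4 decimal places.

S_xy = nΣxy − ΣxΣy = 13·3040 − 136·380 = 39520 − 51680 = -12160
S_xx = nΣx² − (Σx)² = 13·1878 − 136² = 24414 − 18496 = 5918
S_yy = nΣy² − (Σy)² = 13·13380 − 380² = 173940 − 144400 = 29540
r = S_xy / √(S_xx·S_yy) = -12160 / √(5918·29540) = -12160 / √174817720 = -12160 / 13221.8652 = -0.9197

-0.9197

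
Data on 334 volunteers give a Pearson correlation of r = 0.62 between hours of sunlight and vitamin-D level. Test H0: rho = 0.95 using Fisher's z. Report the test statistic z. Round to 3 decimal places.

Fisher z: atanh(0.62) = 0.725005, atanh(0.95) = 1.831781
z = (z_r − z_0)·√(n−3) = (0.725005 − 1.831781)·√331 = -1.106776 · 18.193405 = -20.136

-20.136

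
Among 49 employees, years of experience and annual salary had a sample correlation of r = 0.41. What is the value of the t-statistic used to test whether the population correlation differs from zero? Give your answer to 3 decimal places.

3.082

1 − r² = 1 − 0.1681 = 0.8319;  √(1−r²) = 0.912086
√(n−2) = √47 = 6.855655
t = r·√(n−2)/√(1−r²) = 0.41 · 6.855655 / 0.912086 = 3.082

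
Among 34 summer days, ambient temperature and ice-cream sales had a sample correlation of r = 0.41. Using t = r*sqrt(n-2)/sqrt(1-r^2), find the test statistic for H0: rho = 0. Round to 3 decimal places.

2.543

1 − r² = 1 − 0.1681 = 0.8319;  √(1−r²) = 0.912086
√(n−2) = √32 = 5.656854
t = r·√(n−2)/√(1−r²) = 0.41 · 5.656854 / 0.912086 = 2.543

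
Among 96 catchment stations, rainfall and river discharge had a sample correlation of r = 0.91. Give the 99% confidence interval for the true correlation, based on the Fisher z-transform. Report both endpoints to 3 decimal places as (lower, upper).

z_r = atanh(0.91) = 1.527524;  SE = 1/√(n−3) = 1/√93 = 0.103695
z-limits: 1.527524 ± 2.576·0.103695 = 1.527524 ± 0.267118 = [1.260406, 1.794642]
ρ-limits: (tanh 1.260406, tanh 1.794642) = (0.851, 0.946)

(0.851, 0.946)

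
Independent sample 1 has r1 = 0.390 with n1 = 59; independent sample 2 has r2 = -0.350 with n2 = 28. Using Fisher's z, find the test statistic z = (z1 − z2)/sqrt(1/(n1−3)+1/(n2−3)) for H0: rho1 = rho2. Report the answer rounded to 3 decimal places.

3.231

Fisher z-transforms: z1 = atanh(0.390) = 0.411800, z2 = atanh(-0.350) = -0.365444; difference d = 0.777244
Var(d) = 1/56 + 1/25 = 0.0178571 + 0.0400000 = 0.0578571
z = d/√Var(d) = 0.777244 / √0.0578571 = 0.777244 / 0.240535 = 3.231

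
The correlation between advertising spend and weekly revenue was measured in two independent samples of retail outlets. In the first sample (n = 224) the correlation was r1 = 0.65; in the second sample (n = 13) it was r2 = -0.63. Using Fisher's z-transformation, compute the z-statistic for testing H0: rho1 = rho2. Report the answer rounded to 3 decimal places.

4.691

Fisher z-transforms: z1 = atanh(0.65) = 0.775299, z2 = atanh(-0.63) = -0.741416; difference d = 1.516715
Var(d) = 1/221 + 1/10 = 0.0045249 + 0.1000000 = 0.1045249
z = d/√Var(d) = 1.516715 / √0.1045249 = 1.516715 / 0.323303 = 4.691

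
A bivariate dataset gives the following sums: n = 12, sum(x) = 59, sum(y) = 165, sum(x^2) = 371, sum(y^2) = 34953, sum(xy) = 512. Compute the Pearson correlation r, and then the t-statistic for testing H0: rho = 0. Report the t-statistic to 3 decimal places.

-0.592

Numerator: nΣxy − (Σx)(Σy) = 12·512 − (59)(165) = -3591
Denominator: √[(nΣx²−(Σx)²)(nΣy²−(Σy)²)]
  nΣx²−(Σx)² = 12·371 − 3481 = 971;  nΣy²−(Σy)² = 12·34953 − 27225 = 392211
  √(971·392211) = √380836881 = 19515.0424
r = -3591 / 19515.0424 = -0.1840
t = r·√(n−2)/√(1−r²) = -0.1840·√10 / √(1−0.033856) = -0.581859 / 0.982926 = -0.592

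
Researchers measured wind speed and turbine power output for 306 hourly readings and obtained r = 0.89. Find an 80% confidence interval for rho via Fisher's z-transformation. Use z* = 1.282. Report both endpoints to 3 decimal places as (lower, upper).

(0.874, 0.904)

Fisher z: z_r = atanh(r) = ½·ln((1+0.89)/(1−0.89)) = 1.421926
SE(z) = 1/√(n−3) = 1/√303 = 0.057448
80% ⇒ z* = 1.282; margin = 1.282·0.057448 = 0.073648
CI on z-scale: (1.348278, 1.495574)
Back-transform: tanh(1.348278) = 0.873646, tanh(1.495574) = 0.904345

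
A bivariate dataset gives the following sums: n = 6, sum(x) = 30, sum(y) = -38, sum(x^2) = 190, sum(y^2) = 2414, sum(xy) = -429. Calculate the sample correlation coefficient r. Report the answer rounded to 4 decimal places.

-0.8106

S_xy = nΣxy − ΣxΣy = 6·(-429) − 30·(-38) = -2574 − (-1140) = -1434
S_xx = nΣx² − (Σx)² = 6·190 − 30² = 1140 − 900 = 240
S_yy = nΣy² − (Σy)² = 6·2414 − (-38)² = 14484 − 1444 = 13040
r = S_xy / √(S_xx·S_yy) = -1434 / √(240·13040) = -1434 / √3129600 = -1434 / 1769.0676 = -0.8106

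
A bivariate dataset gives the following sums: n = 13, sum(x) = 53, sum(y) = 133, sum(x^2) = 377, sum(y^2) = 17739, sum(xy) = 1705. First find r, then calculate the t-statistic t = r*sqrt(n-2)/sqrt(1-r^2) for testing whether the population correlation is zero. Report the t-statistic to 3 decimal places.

3.404

Numerator: nΣxy − (Σx)(Σy) = 13·1705 − (53)(133) = 15116
Denominator: √[(nΣx²−(Σx)²)(nΣy²−(Σy)²)]
  nΣx²−(Σx)² = 13·377 − 2809 = 2092;  nΣy²−(Σy)² = 13·17739 − 17689 = 212918
  √(2092·212918) = √445424456 = 21105.0813
r = 15116 / 21105.0813 = 0.7162
t = r·√(n−2)/√(1−r²) = 0.7162·√11 / √(1−0.512942) = 2.375367 / 0.697895 = 3.404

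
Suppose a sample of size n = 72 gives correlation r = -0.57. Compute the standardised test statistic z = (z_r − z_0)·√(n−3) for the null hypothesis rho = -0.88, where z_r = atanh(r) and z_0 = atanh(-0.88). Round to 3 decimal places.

6.049

z_r = atanh(-0.57) = -0.647523,  z_0 = atanh(-0.88) = -1.375768
SE = 1/√(n−3) = 1/√69 = 0.120386
z = (z_r − z_0)/SE = (-0.647523 − (-1.375768)) / 0.120386 = 0.728245 / 0.120386 = 6.049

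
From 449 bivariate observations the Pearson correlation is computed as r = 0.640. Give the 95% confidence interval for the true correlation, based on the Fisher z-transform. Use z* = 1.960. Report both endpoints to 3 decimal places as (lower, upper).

Fisher z: z_r = atanh(r) = ½·ln((1+0.640)/(1−0.640)) = 0.758174
SE(z) = 1/√(n−3) = 1/√446 = 0.047351
95% ⇒ z* = 1.960; margin = 1.960·0.047351 = 0.092808
CI on z-scale: (0.665366, 0.850982)
Back-transform: tanh(0.665366) = 0.581923, tanh(0.850982) = 0.691582

(0.582, 0.692)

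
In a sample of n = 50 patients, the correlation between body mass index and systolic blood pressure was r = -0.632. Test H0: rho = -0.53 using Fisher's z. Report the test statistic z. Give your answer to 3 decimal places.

Fisher z: atanh(-0.632) = -0.744739, atanh(-0.53) = -0.590145
z = (z_r − z_0)·√(n−3) = (-0.744739 − (-0.590145))·√47 = -0.154594 · 6.855655 = -1.060

-1.060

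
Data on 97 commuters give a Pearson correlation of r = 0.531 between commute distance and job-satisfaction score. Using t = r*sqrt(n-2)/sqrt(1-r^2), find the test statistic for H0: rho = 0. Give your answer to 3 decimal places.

t = r·√(n−2) / √(1−r²) with r = 0.531, n = 97
  = 0.531·√95 / √(1 − 0.281961)
  = 0.531·9.746794 / 0.847372
  = 5.175548 / 0.847372 = 6.108

6.108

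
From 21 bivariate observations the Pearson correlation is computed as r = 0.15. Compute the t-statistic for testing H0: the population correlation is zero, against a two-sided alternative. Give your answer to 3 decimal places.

t = r·√(n−2) / √(1−r²) with r = 0.15, n = 21
  = 0.15·√19 / √(1 − 0.0225)
  = 0.15·4.358899 / 0.988686
  = 0.653835 / 0.988686 = 0.661

0.661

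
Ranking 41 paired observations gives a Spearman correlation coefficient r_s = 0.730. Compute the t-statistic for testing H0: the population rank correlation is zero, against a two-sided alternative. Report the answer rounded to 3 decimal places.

t = r_s·√(n−2) / √(1−r_s²) with r_s = 0.730, n = 41
  = 0.730·√39 / √(1 − 0.532900)
  = 0.730·6.244998 / 0.683447
  = 4.558849 / 0.683447 = 6.670

6.670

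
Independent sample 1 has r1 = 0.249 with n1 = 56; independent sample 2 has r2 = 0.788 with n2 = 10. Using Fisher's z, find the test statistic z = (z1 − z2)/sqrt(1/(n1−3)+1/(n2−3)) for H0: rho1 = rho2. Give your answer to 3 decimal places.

z1 = atanh(0.249) = 0.254346,  z2 = atanh(0.788) = 1.066133
SE = √(1/(n1−3) + 1/(n2−3)) = √(1/53 + 1/7) = √(0.0188679 + 0.1428571) = √0.1617250 = 0.402150
z = (z1 − z2)/SE = (0.254346 − 1.066133) / 0.402150 = -0.811787 / 0.402150 = -2.019

-2.019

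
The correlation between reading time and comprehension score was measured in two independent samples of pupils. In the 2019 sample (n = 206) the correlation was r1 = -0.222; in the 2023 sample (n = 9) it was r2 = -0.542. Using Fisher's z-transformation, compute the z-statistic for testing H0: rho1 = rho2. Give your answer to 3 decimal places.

z1 = atanh(-0.222) = -0.225759,  z2 = atanh(-0.542) = -0.606983
SE = √(1/(n1−3) + 1/(n2−3)) = √(1/203 + 1/6) = √(0.0049261 + 0.1666667) = √0.1715928 = 0.414238
z = (z1 − z2)/SE = (-0.225759 − (-0.606983)) / 0.414238 = 0.381224 / 0.414238 = 0.920

0.920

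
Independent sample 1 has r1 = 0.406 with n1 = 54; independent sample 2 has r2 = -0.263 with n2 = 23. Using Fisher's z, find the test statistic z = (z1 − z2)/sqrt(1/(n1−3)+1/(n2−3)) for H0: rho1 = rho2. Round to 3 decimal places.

2.654

z1 = atanh(0.406) = 0.430812,  z2 = atanh(-0.263) = -0.269329
SE = √(1/(n1−3) + 1/(n2−3)) = √(1/51 + 1/20) = √(0.0196078 + 0.0500000) = √0.0696078 = 0.263833
z = (z1 − z2)/SE = (0.430812 − (-0.269329)) / 0.263833 = 0.700141 / 0.263833 = 2.654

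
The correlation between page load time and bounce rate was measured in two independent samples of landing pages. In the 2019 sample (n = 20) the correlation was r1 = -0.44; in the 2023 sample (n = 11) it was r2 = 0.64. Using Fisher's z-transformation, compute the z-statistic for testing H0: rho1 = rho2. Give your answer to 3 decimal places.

-2.870

Fisher z-transforms: z1 = atanh(-0.44) = -0.472231, z2 = atanh(0.64) = 0.758174; difference d = -1.230405
Var(d) = 1/17 + 1/8 = 0.0588235 + 0.1250000 = 0.1838235
z = d/√Var(d) = -1.230405 / √0.1838235 = -1.230405 / 0.428746 = -2.870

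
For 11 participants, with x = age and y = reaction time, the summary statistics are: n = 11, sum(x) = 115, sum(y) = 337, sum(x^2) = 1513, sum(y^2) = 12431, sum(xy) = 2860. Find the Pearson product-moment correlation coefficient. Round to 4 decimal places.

-0.8197

Numerator: nΣxy − (Σx)(Σy) = 11·2860 − (115)(337) = -7295
Denominator: √[(nΣx²−(Σx)²)(nΣy²−(Σy)²)]
  nΣx²−(Σx)² = 11·1513 − 13225 = 3418;  nΣy²−(Σy)² = 11·12431 − 113569 = 23172
  √(3418·23172) = √79201896 = 8899.5447
r = -7295 / 8899.5447 = -0.8197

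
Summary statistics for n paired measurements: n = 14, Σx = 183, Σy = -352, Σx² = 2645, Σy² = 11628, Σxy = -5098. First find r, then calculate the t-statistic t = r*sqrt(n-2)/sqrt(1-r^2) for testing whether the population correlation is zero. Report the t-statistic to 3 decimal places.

S_xy = nΣxy − ΣxΣy = 14·(-5098) − 183·(-352) = -71372 − (-64416) = -6956
S_xx = nΣx² − (Σx)² = 14·2645 − 183² = 37030 − 33489 = 3541
S_yy = nΣy² − (Σy)² = 14·11628 − (-352)² = 162792 − 123904 = 38888
r = S_xy / √(S_xx·S_yy) = -6956 / √(3541·38888) = -6956 / √137702408 = -6956 / 11734.6669 = -0.5928
t = r·√(n−2)/√(1−r²) = -0.5928·√12 / √(1−0.351412) = -2.053519 / 0.805350 = -2.550

-2.550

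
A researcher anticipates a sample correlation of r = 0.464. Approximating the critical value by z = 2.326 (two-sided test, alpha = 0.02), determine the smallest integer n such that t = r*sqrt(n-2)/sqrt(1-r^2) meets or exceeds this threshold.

r√(n−2)/√(1−r²) ≥ 2.326  ⇔  n−2 ≥ (2.326)²·(1−r²)/r²
(1−r²)/r² = (1−0.215296)/0.215296 = 3.6448
n ≥ 2 + 5.410276·3.6448 = 2 + 19.7194 = 21.7194
⌈21.7194⌉ = 22

22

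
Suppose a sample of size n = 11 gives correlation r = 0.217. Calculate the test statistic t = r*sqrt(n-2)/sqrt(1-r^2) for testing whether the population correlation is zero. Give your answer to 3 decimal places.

0.667

t = r·√(n−2) / √(1−r²) with r = 0.217, n = 11
  = 0.217·√9 / √(1 − 0.047089)
  = 0.217·3.000000 / 0.976172
  = 0.651000 / 0.976172 = 0.667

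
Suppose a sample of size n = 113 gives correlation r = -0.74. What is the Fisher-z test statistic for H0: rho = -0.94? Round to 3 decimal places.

z_r = atanh(-0.74) = -0.950479,  z_0 = atanh(-0.94) = -1.738049
SE = 1/√(n−3) = 1/√110 = 0.095346
z = (z_r − z_0)/SE = (-0.950479 − (-1.738049)) / 0.095346 = 0.787570 / 0.095346 = 8.260

8.260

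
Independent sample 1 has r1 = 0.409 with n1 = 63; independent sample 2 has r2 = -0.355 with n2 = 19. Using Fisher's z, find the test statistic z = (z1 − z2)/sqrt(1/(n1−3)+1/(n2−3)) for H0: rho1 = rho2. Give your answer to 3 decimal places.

z1 = atanh(0.409) = 0.434410,  z2 = atanh(-0.355) = -0.371153
SE = √(1/(n1−3) + 1/(n2−3)) = √(1/60 + 1/16) = √(0.0166667 + 0.0625000) = √0.0791667 = 0.281366
z = (z1 − z2)/SE = (0.434410 − (-0.371153)) / 0.281366 = 0.805563 / 0.281366 = 2.863

2.863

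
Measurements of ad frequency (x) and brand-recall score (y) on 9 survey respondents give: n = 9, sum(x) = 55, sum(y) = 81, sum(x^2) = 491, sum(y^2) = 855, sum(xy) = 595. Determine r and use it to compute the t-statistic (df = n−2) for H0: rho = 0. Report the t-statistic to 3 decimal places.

Numerator: nΣxy − (Σx)(Σy) = 9·595 − (55)(81) = 900
Denominator: √[(nΣx²−(Σx)²)(nΣy²−(Σy)²)]
  nΣx²−(Σx)² = 9·491 − 3025 = 1394;  nΣy²−(Σy)² = 9·855 − 6561 = 1134
  √(1394·1134) = √1580796 = 1257.2971
r = 900 / 1257.2971 = 0.7158
t = r·√(n−2)/√(1−r²) = 0.7158·√7 / √(1−0.512370) = 1.893829 / 0.698305 = 2.712

2.712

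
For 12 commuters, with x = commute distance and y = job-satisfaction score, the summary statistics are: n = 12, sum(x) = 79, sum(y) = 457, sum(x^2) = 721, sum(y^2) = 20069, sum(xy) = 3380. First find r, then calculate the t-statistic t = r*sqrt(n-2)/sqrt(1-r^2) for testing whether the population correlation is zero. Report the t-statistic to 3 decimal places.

Numerator: nΣxy − (Σx)(Σy) = 12·3380 − (79)(457) = 4457
Denominator: √[(nΣx²−(Σx)²)(nΣy²−(Σy)²)]
  nΣx²−(Σx)² = 12·721 − 6241 = 2411;  nΣy²−(Σy)² = 12·20069 − 208849 = 31979
  √(2411·31979) = √77101369 = 8780.7385
r = 4457 / 8780.7385 = 0.5076
t = r·√(n−2)/√(1−r²) = 0.5076·√10 / √(1−0.257658) = 1.605172 / 0.861593 = 1.863

1.863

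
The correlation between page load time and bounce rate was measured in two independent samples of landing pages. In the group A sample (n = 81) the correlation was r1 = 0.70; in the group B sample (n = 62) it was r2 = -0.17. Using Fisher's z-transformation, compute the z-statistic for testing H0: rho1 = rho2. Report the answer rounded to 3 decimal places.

6.022

Fisher z-transforms: z1 = atanh(0.70) = 0.867301, z2 = atanh(-0.17) = -0.171667; difference d = 1.038968
Var(d) = 1/78 + 1/59 = 0.0128205 + 0.0169492 = 0.0297697
z = d/√Var(d) = 1.038968 / √0.0297697 = 1.038968 / 0.172539 = 6.022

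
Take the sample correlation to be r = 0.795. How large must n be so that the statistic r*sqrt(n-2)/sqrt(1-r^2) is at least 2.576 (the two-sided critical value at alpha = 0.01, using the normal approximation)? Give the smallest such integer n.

6

r√(n−2)/√(1−r²) ≥ 2.576  ⇔  n−2 ≥ (2.576)²·(1−r²)/r²
(1−r²)/r² = (1−0.632025)/0.632025 = 0.5822
n ≥ 2 + 6.635776·0.5822 = 2 + 3.8633 = 5.8633
⌈5.8633⌉ = 6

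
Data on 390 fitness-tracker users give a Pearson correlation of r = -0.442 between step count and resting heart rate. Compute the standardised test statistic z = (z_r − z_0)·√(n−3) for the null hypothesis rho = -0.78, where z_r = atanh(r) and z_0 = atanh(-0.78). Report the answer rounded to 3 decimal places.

11.226

Fisher z: atanh(-0.442) = -0.474714, atanh(-0.78) = -1.045371
z = (z_r − z_0)·√(n−3) = (-0.474714 − (-1.045371))·√387 = 0.570657 · 19.672316 = 11.226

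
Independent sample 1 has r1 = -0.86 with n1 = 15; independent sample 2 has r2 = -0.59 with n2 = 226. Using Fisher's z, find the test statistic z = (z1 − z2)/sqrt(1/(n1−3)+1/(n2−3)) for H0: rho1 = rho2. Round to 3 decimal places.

z1 = atanh(-0.86) = -1.293345,  z2 = atanh(-0.59) = -0.677666
SE = √(1/(n1−3) + 1/(n2−3)) = √(1/12 + 1/223) = √(0.0833333 + 0.0044843) = √0.0878176 = 0.296340
z = (z1 − z2)/SE = (-1.293345 − (-0.677666)) / 0.296340 = -0.615679 / 0.296340 = -2.078

-2.078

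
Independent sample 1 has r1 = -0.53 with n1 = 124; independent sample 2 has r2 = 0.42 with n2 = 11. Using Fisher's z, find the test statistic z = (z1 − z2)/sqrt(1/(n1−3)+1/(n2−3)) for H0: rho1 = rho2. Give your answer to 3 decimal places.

Fisher z-transforms: z1 = atanh(-0.53) = -0.590145, z2 = atanh(0.42) = 0.447692; difference d = -1.037837
Var(d) = 1/121 + 1/8 = 0.0082645 + 0.1250000 = 0.1332645
z = d/√Var(d) = -1.037837 / √0.1332645 = -1.037837 / 0.365054 = -2.843

-2.843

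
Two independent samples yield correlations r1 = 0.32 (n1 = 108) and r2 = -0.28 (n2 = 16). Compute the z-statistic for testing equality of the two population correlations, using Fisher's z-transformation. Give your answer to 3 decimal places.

Fisher z-transforms: z1 = atanh(0.32) = 0.331647, z2 = atanh(-0.28) = -0.287682; difference d = 0.619329
Var(d) = 1/105 + 1/13 = 0.0095238 + 0.0769231 = 0.0864469
z = d/√Var(d) = 0.619329 / √0.0864469 = 0.619329 / 0.294019 = 2.106

2.106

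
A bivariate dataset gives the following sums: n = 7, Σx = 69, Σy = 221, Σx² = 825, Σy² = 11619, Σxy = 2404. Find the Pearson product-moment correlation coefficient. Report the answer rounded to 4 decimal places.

Numerator: nΣxy − (Σx)(Σy) = 7·2404 − (69)(221) = 1579
Denominator: √[(nΣx²−(Σx)²)(nΣy²−(Σy)²)]
  nΣx²−(Σx)² = 7·825 − 4761 = 1014;  nΣy²−(Σy)² = 7·11619 − 48841 = 32492
  √(1014·32492) = √32946888 = 5739.9380
r = 1579 / 5739.9380 = 0.2751

0.2751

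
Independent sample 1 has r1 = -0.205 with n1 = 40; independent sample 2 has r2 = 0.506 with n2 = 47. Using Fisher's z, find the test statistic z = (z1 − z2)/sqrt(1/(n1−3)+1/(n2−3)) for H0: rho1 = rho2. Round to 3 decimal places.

Fisher z-transforms: z1 = atanh(-0.205) = -0.207946, z2 = atanh(0.506) = 0.557338; difference d = -0.765284
Var(d) = 1/37 + 1/44 = 0.0270270 + 0.0227273 = 0.0497543
z = d/√Var(d) = -0.765284 / √0.0497543 = -0.765284 / 0.223057 = -3.431

-3.431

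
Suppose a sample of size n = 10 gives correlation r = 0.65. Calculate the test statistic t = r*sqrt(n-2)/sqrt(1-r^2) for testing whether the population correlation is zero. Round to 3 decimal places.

t = r·√(n−2) / √(1−r²) with r = 0.65, n = 10
  = 0.65·√8 / √(1 − 0.4225)
  = 0.65·2.828427 / 0.759934
  = 1.838478 / 0.759934 = 2.419

2.419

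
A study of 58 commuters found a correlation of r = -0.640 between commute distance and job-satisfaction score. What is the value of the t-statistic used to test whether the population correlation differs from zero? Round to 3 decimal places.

t = r·√(n−2) / √(1−r²) with r = -0.640, n = 58
  = -0.640·√56 / √(1 − 0.409600)
  = -0.640·7.483315 / 0.768375
  = -4.789322 / 0.768375 = -6.233

-6.233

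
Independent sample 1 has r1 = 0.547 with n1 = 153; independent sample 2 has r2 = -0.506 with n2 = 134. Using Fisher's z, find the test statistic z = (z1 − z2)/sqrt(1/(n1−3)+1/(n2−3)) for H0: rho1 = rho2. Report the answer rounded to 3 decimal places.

z1 = atanh(0.547) = 0.614090,  z2 = atanh(-0.506) = -0.557338
SE = √(1/(n1−3) + 1/(n2−3)) = √(1/150 + 1/131) = √(0.0066667 + 0.0076336) = √0.0143003 = 0.119584
z = (z1 − z2)/SE = (0.614090 − (-0.557338)) / 0.119584 = 1.171428 / 0.119584 = 9.796

9.796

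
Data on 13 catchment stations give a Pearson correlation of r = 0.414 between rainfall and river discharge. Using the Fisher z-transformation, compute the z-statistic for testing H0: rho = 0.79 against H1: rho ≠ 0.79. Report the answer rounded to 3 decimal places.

-1.995

z_r = atanh(0.414) = 0.440429,  z_0 = atanh(0.79) = 1.071432
SE = 1/√(n−3) = 1/√10 = 0.316228
z = (z_r − z_0)/SE = (0.440429 − 1.071432) / 0.316228 = -0.631003 / 0.316228 = -1.995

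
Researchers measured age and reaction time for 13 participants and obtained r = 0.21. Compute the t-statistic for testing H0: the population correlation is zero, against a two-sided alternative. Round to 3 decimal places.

0.712

1 − r² = 1 − 0.0441 = 0.9559;  √(1−r²) = 0.977701
√(n−2) = √11 = 3.316625
t = r·√(n−2)/√(1−r²) = 0.21 · 3.316625 / 0.977701 = 0.712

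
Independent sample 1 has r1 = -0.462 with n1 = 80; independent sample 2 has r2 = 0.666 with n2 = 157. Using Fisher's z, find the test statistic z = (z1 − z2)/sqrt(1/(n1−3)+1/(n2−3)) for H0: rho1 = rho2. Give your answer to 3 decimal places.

-9.338

z1 = atanh(-0.462) = -0.499851,  z2 = atanh(0.666) = 0.803520
SE = √(1/(n1−3) + 1/(n2−3)) = √(1/77 + 1/154) = √(0.0129870 + 0.0064935) = √0.0194805 = 0.139573
z = (z1 − z2)/SE = (-0.499851 − 0.803520) / 0.139573 = -1.303371 / 0.139573 = -9.338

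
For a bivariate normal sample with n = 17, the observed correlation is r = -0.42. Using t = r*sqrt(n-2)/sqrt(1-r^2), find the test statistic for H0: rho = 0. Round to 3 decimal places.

t = r·√(n−2) / √(1−r²) with r = -0.42, n = 17
  = -0.42·√15 / √(1 − 0.1764)
  = -0.42·3.872983 / 0.907524
  = -1.626653 / 0.907524 = -1.792

-1.792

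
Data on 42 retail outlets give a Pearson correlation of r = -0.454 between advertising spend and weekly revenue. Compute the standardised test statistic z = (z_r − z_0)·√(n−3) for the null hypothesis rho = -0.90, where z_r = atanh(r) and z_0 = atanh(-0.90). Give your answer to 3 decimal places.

6.136

z_r = atanh(-0.454) = -0.489727,  z_0 = atanh(-0.90) = -1.472219
SE = 1/√(n−3) = 1/√39 = 0.160128
z = (z_r − z_0)/SE = (-0.489727 − (-1.472219)) / 0.160128 = 0.982492 / 0.160128 = 6.136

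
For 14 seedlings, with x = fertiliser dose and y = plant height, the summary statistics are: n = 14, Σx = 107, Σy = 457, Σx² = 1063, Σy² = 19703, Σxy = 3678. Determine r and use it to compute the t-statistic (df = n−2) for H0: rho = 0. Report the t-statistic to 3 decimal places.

S_xy = nΣxy − ΣxΣy = 14·3678 − 107·457 = 51492 − 48899 = 2593
S_xx = nΣx² − (Σx)² = 14·1063 − 107² = 14882 − 11449 = 3433
S_yy = nΣy² − (Σy)² = 14·19703 − 457² = 275842 − 208849 = 66993
r = S_xy / √(S_xx·S_yy) = 2593 / √(3433·66993) = 2593 / √229986969 = 2593 / 15165.3213 = 0.1710
t = r·√(n−2)/√(1−r²) = 0.1710·√12 / √(1−0.029241) = 0.592361 / 0.985271 = 0.601

0.601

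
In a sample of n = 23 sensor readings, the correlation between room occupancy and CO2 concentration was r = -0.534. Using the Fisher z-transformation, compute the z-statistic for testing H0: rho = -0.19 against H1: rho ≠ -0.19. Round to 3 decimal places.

-1.804

Fisher z: atanh(-0.534) = -0.595724, atanh(-0.19) = -0.192337
z = (z_r − z_0)·√(n−3) = (-0.595724 − (-0.192337))·√20 = -0.403387 · 4.472136 = -1.804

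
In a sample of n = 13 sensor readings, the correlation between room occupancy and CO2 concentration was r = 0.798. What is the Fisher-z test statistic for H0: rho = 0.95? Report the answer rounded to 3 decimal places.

z_r = atanh(0.798) = 1.093081,  z_0 = atanh(0.95) = 1.831781
SE = 1/√(n−3) = 1/√10 = 0.316228
z = (z_r − z_0)/SE = (1.093081 − 1.831781) / 0.316228 = -0.738700 / 0.316228 = -2.336

-2.336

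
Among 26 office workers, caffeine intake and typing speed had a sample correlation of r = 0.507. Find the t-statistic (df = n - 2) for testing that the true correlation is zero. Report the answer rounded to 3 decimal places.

2.882

1 − r² = 1 − 0.257049 = 0.742951;  √(1−r²) = 0.861946
√(n−2) = √24 = 4.898979
t = r·√(n−2)/√(1−r²) = 0.507 · 4.898979 / 0.861946 = 2.882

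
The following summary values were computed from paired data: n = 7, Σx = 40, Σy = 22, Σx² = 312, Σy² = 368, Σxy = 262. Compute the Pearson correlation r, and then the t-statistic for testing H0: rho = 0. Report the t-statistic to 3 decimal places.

3.821

S_xy = nΣxy − ΣxΣy = 7·262 − 40·22 = 1834 − 880 = 954
S_xx = nΣx² − (Σx)² = 7·312 − 40² = 2184 − 1600 = 584
S_yy = nΣy² − (Σy)² = 7·368 − 22² = 2576 − 484 = 2092
r = S_xy / √(S_xx·S_yy) = 954 / √(584·2092) = 954 / √1221728 = 954 / 1105.3181 = 0.8631
t = r·√(n−2)/√(1−r²) = 0.8631·√5 / √(1−0.744942) = 1.929950 / 0.505033 = 3.821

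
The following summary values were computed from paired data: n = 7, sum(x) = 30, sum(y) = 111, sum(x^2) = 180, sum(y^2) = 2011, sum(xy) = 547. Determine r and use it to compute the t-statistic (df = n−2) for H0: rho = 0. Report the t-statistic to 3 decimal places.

1.803

Numerator: nΣxy − (Σx)(Σy) = 7·547 − (30)(111) = 499
Denominator: √[(nΣx²−(Σx)²)(nΣy²−(Σy)²)]
  nΣx²−(Σx)² = 7·180 − 900 = 360;  nΣy²−(Σy)² = 7·2011 − 12321 = 1756
  √(360·1756) = √632160 = 795.0849
r = 499 / 795.0849 = 0.6276
t = r·√(n−2)/√(1−r²) = 0.6276·√5 / √(1−0.393882) = 1.403356 / 0.778536 = 1.803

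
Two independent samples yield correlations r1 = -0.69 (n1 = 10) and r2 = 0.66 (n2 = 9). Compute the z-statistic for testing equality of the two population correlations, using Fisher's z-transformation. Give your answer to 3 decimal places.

z1 = atanh(-0.69) = -0.847956,  z2 = atanh(0.66) = 0.792814
SE = √(1/(n1−3) + 1/(n2−3)) = √(1/7 + 1/6) = √(0.1428571 + 0.1666667) = √0.3095238 = 0.556349
z = (z1 − z2)/SE = (-0.847956 − 0.792814) / 0.556349 = -1.640770 / 0.556349 = -2.949

-2.949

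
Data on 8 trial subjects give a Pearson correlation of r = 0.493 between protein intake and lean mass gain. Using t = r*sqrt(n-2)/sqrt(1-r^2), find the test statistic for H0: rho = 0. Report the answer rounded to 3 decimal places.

1.388

t = r·√(n−2) / √(1−r²) with r = 0.493, n = 8
  = 0.493·√6 / √(1 − 0.243049)
  = 0.493·2.449490 / 0.870029
  = 1.207599 / 0.870029 = 1.388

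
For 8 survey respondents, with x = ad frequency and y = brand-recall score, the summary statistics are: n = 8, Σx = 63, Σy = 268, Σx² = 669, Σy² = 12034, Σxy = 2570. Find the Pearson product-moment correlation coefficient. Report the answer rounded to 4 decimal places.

S_xy = nΣxy − ΣxΣy = 8·2570 − 63·268 = 20560 − 16884 = 3676
S_xx = nΣx² − (Σx)² = 8·669 − 63² = 5352 − 3969 = 1383
S_yy = nΣy² − (Σy)² = 8·12034 − 268² = 96272 − 71824 = 24448
r = S_xy / √(S_xx·S_yy) = 3676 / √(1383·24448) = 3676 / √33811584 = 3676 / 5814.7729 = 0.6322

0.6322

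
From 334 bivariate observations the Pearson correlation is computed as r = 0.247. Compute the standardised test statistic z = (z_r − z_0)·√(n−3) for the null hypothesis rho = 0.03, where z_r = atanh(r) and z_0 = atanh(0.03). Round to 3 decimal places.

Fisher z: atanh(0.247) = 0.252215, atanh(0.03) = 0.030009
z = (z_r − z_0)·√(n−3) = (0.252215 − 0.030009)·√331 = 0.222206 · 18.193405 = 4.043

4.043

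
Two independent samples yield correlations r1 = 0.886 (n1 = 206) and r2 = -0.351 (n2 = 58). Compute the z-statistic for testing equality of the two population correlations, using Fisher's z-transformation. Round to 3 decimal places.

11.641

Fisher z-transforms: z1 = atanh(0.886) = 1.403008, z2 = atanh(-0.351) = -0.366584; difference d = 1.769592
Var(d) = 1/203 + 1/55 = 0.0049261 + 0.0181818 = 0.0231079
z = d/√Var(d) = 1.769592 / √0.0231079 = 1.769592 / 0.152013 = 11.641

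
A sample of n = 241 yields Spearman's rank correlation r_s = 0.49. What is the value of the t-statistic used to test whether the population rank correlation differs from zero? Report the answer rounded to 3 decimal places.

8.690

t = r_s·√(n−2) / √(1−r_s²) with r_s = 0.49, n = 241
  = 0.49·√239 / √(1 − 0.2401)
  = 0.49·15.459625 / 0.871722
  = 7.575216 / 0.871722 = 8.690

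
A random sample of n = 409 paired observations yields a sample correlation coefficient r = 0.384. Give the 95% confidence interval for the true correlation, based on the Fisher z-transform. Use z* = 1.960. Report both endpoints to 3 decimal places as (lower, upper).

z_r = atanh(0.384) = 0.404743;  SE = 1/√(n−3) = 1/√406 = 0.049629
z-limits: 0.404743 ± 1.960·0.049629 = 0.404743 ± 0.097273 = [0.307470, 0.502016]
ρ-limits: (tanh 0.307470, tanh 0.502016) = (0.298, 0.464)

(0.298, 0.464)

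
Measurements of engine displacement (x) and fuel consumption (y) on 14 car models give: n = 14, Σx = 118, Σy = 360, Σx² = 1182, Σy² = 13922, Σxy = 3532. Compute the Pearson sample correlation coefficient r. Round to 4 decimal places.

0.5323

Numerator: nΣxy − (Σx)(Σy) = 14·3532 − (118)(360) = 6968
Denominator: √[(nΣx²−(Σx)²)(nΣy²−(Σy)²)]
  nΣx²−(Σx)² = 14·1182 − 13924 = 2624;  nΣy²−(Σy)² = 14·13922 − 129600 = 65308
  √(2624·65308) = √171368192 = 13090.7674
r = 6968 / 13090.7674 = 0.5323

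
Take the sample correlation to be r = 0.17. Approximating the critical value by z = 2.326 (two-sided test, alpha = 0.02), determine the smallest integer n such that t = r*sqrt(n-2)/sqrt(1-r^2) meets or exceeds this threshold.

Need r·√(n−2)/√(1−r²) ≥ 2.326
√(n−2) ≥ 2.326·√(1−0.0289) / 0.17 = 2.326·0.985444 / 0.17 = 13.4832
n−2 ≥ 181.7967  ⇒  n ≥ 183.7967
Smallest integer n = 184

184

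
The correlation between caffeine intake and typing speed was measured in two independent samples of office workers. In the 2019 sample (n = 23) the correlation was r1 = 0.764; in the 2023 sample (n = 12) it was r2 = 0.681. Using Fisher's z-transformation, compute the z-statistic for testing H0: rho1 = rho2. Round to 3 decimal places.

Fisher z-transforms: z1 = atanh(0.764) = 1.005754, z2 = atanh(0.681) = 0.830977; difference d = 0.174777
Var(d) = 1/20 + 1/9 = 0.0500000 + 0.1111111 = 0.1611111
z = d/√Var(d) = 0.174777 / √0.1611111 = 0.174777 / 0.401386 = 0.435

0.435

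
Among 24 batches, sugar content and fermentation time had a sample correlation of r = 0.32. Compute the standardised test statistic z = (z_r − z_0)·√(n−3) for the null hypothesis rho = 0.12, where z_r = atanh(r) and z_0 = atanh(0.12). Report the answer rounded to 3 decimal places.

Fisher z: atanh(0.32) = 0.331647, atanh(0.12) = 0.120581
z = (z_r − z_0)·√(n−3) = (0.331647 − 0.120581)·√21 = 0.211066 · 4.582576 = 0.967

0.967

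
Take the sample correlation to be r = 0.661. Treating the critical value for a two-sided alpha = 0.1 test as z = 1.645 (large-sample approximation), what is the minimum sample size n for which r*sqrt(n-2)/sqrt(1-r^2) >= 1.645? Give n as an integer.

6

Need r·√(n−2)/√(1−r²) ≥ 1.645
√(n−2) ≥ 1.645·√(1−0.436921) / 0.661 = 1.645·0.750386 / 0.661 = 1.8675
n−2 ≥ 3.4876  ⇒  n ≥ 5.4876
Smallest integer n = 6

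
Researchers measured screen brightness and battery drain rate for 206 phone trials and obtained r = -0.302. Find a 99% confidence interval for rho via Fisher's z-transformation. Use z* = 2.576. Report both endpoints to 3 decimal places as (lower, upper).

z_r = atanh(-0.302) = -0.311719;  SE = 1/√(n−3) = 1/√203 = 0.070186
z-limits: -0.311719 ± 2.576·0.070186 = -0.311719 ± 0.180799 = [-0.492518, -0.130920]
ρ-limits: (tanh -0.492518, tanh -0.130920) = (-0.456, -0.130)

(-0.456, -0.130)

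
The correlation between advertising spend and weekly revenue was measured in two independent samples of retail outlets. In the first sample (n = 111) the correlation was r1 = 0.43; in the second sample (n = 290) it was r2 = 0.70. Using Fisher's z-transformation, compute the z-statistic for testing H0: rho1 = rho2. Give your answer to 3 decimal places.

-3.609

Fisher z-transforms: z1 = atanh(0.43) = 0.459897, z2 = atanh(0.70) = 0.867301; difference d = -0.407404
Var(d) = 1/108 + 1/287 = 0.0092593 + 0.0034843 = 0.0127436
z = d/√Var(d) = -0.407404 / √0.0127436 = -0.407404 / 0.112888 = -3.609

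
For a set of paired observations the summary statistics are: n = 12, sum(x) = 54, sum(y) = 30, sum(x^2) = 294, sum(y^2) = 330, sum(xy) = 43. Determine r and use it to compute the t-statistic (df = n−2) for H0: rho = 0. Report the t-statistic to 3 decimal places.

Numerator: nΣxy − (Σx)(Σy) = 12·43 − (54)(30) = -1104
Denominator: √[(nΣx²−(Σx)²)(nΣy²−(Σy)²)]
  nΣx²−(Σx)² = 12·294 − 2916 = 612;  nΣy²−(Σy)² = 12·330 − 900 = 3060
  √(612·3060) = √1872720 = 1368.4736
r = -1104 / 1368.4736 = -0.8067
t = r·√(n−2)/√(1−r²) = -0.8067·√10 / √(1−0.650765) = -2.551009 / 0.590961 = -4.317

-4.317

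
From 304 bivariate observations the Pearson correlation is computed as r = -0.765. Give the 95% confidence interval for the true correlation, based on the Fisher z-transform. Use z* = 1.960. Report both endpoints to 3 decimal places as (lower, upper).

(-0.808, -0.714)

z_r = atanh(-0.765) = -1.008160;  SE = 1/√(n−3) = 1/√301 = 0.057639
z-limits: -1.008160 ± 1.960·0.057639 = -1.008160 ± 0.112972 = [-1.121132, -0.895188]
ρ-limits: (tanh -1.121132, tanh -0.895188) = (-0.808, -0.714)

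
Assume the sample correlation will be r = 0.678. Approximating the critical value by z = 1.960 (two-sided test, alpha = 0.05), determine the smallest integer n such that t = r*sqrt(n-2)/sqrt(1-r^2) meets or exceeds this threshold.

Need r·√(n−2)/√(1−r²) ≥ 1.960
√(n−2) ≥ 1.960·√(1−0.459684) / 0.678 = 1.960·0.735062 / 0.678 = 2.1250
n−2 ≥ 4.5156  ⇒  n ≥ 6.5156
Smallest integer n = 7

7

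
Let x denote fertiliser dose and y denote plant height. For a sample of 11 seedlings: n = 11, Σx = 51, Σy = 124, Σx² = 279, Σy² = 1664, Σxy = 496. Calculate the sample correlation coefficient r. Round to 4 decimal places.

-0.7415

Numerator: nΣxy − (Σx)(Σy) = 11·496 − (51)(124) = -868
Denominator: √[(nΣx²−(Σx)²)(nΣy²−(Σy)²)]
  nΣx²−(Σx)² = 11·279 − 2601 = 468;  nΣy²−(Σy)² = 11·1664 − 15376 = 2928
  √(468·2928) = √1370304 = 1170.5998
r = -868 / 1170.5998 = -0.7415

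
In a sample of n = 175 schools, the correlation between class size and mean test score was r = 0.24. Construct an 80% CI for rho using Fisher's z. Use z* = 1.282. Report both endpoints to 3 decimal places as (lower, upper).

Fisher z: z_r = atanh(r) = ½·ln((1+0.24)/(1−0.24)) = 0.244774
SE(z) = 1/√(n−3) = 1/√172 = 0.076249
80% ⇒ z* = 1.282; margin = 1.282·0.076249 = 0.097751
CI on z-scale: (0.147023, 0.342525)
Back-transform: tanh(0.147023) = 0.145973, tanh(0.342525) = 0.329730

(0.146, 0.330)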